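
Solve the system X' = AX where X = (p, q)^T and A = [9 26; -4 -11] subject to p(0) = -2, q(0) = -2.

Coefficient matrix A = [[9, 26], [-4, -11]].
Characteristic polynomial det(A - λI) = λ^2 + 2λ + 5 = 0.
Eigenvalues λ = -1 ± 2i (complex conjugate pair).
For λ=-1+2i: an eigenvector is (-2,1) - i(3,-1) = (-2 - 3i, 1 + i).
A real fundamental pair from Re and Im of e^((-1+2i)t)v: X_1 = e^(-t)(cos(2t)·(-2,1) + sin(2t)·(3,-1)), X_2 = e^(-t)(sin(2t)·(-2,1) - cos(2t)·(3,-1)).
General solution: K_1X_1 + K_2X_2.
Applying p(0)=-2, q(0)=-2 gives K_1=-8, K_2=6.

p(t) = -36e^(-t)sin(2t) - 2e^(-t)cos(2t), q(t) = 14e^(-t)sin(2t) - 2e^(-t)cos(2t)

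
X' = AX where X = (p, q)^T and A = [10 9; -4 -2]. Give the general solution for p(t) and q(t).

Coefficient matrix A = [[10, 9], [-4, -2]].
Characteristic polynomial det(A - λI) = λ^2 - 8λ + 16 = 0.
Single eigenvalue λ = 4 with algebraic multiplicity 2.
Eigenvector v = (-3,2); generalized eigenvector w with (A-λI)w=v is (-2,1).
General solution: e^(4t)[C_1·v + C_2·(t·v + w)].

p(t) = -3C_1e^(4t) - 3C_2te^(4t) - 2C_2e^(4t), q(t) = 2C_1e^(4t) + 2C_2te^(4t) + C_2e^(4t)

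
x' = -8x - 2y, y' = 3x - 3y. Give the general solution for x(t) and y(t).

x(t) = -K_1e^(-6t) - 2K_2e^(-5t), y(t) = K_1e^(-6t) + 3K_2e^(-5t)

Coefficient matrix A = [[-8, -2], [3, -3]].
Characteristic polynomial det(A - λI) = λ^2 + 11λ + 30 = 0.
Eigenvalues λ = -6, -5.
For λ=-6: (A-λI) row 1 is [-2, -2], so an eigenvector is (-1, 1).
For λ=-5: (A-λI) row 1 is [-3, -2], so an eigenvector is (-2, 3).
General solution: K_1e^(-6t)(-1,1) + K_2e^(-5t)(-2,3).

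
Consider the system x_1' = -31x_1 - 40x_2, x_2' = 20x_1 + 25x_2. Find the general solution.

Coefficient matrix A = [[-31, -40], [20, 25]].
Characteristic polynomial det(A - λI) = λ^2 + 6λ + 25 = 0.
Eigenvalues λ = -3 ± 4i (complex conjugate pair).
For λ=-3+4i: an eigenvector is (3,-2) - i(-1,1) = (3 + i, -2 - i).
A real fundamental pair from Re and Im of e^((-3+4i)t)v: X_1 = e^(-3t)(cos(4t)·(3,-2) + sin(4t)·(-1,1)), X_2 = e^(-3t)(sin(4t)·(3,-2) - cos(4t)·(-1,1)).
General solution: C_1X_1 + C_2X_2.

x_1(t) = -C_1e^(-3t)sin(4t) + 3C_1e^(-3t)cos(4t) + 3C_2e^(-3t)sin(4t) + C_2e^(-3t)cos(4t), x_2(t) = C_1e^(-3t)sin(4t) - 2C_1e^(-3t)cos(4t) - 2C_2e^(-3t)sin(4t) - C_2e^(-3t)cos(4t)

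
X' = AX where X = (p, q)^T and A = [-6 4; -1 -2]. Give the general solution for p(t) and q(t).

Coefficient matrix A = [[-6, 4], [-1, -2]].
Characteristic polynomial det(A - λI) = λ^2 + 8λ + 16 = 0.
Single eigenvalue λ = -4 with algebraic multiplicity 2.
Eigenvector v = (-2,-1); generalized eigenvector w with (A-λI)w=v is (-3,-2).
General solution: e^(-4t)[K_1·v + K_2·(t·v + w)].

p(t) = -2K_1e^(-4t) - 2K_2te^(-4t) - 3K_2e^(-4t), q(t) = -K_1e^(-4t) - K_2te^(-4t) - 2K_2e^(-4t)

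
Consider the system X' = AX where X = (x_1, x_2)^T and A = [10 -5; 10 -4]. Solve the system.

x_1(t) = -K_1e^(3t)sin(t) + 2K_1e^(3t)cos(t) + 2K_2e^(3t)sin(t) + K_2e^(3t)cos(t), x_2(t) = -K_1e^(3t)sin(t) + 3K_1e^(3t)cos(t) + 3K_2e^(3t)sin(t) + K_2e^(3t)cos(t)

Coefficient matrix A = [[10, -5], [10, -4]].
Characteristic polynomial det(A - λI) = λ^2 - 6λ + 10 = 0.
Eigenvalues λ = 3 ± i (complex conjugate pair).
For λ=3+i: an eigenvector is (2,3) - i(-1,-1) = (2 + i, 3 + i).
A real fundamental pair from Re and Im of e^((3+i)t)v: X_1 = e^(3t)(cos(t)·(2,3) + sin(t)·(-1,-1)), X_2 = e^(3t)(sin(t)·(2,3) - cos(t)·(-1,-1)).
General solution: K_1X_1 + K_2X_2.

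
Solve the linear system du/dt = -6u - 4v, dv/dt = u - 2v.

Coefficient matrix A = [[-6, -4], [1, -2]].
Characteristic polynomial det(A - λI) = λ^2 + 8λ + 16 = 0.
Single eigenvalue λ = -4 with algebraic multiplicity 2.
Eigenvector v = (2,-1); generalized eigenvector w with (A-λI)w=v is (1,-1).
General solution: e^(-4t)[C_1·v + C_2·(t·v + w)].

u(t) = 2C_1e^(-4t) + 2C_2te^(-4t) + C_2e^(-4t), v(t) = -C_1e^(-4t) - C_2te^(-4t) - C_2e^(-4t)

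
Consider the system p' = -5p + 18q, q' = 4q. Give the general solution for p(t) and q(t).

p(t) = K_1e^(-5t) - 2K_2e^(4t), q(t) = -K_2e^(4t)

Coefficient matrix A = [[-5, 18], [0, 4]].
Characteristic polynomial det(A - λI) = λ^2 + λ - 20 = 0.
Eigenvalues λ = -5, 4.
For λ=-5: (A-λI) row 1 is [0, 18], so an eigenvector is (1, 0).
For λ=4: (A-λI) row 1 is [-9, 18], so an eigenvector is (-2, -1).
General solution: K_1e^(-5t)(1,0) + K_2e^(4t)(-2,-1).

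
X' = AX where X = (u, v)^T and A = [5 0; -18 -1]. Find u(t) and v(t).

Coefficient matrix A = [[5, 0], [-18, -1]].
Characteristic polynomial det(A - λI) = λ^2 - 4λ - 5 = 0.
Eigenvalues λ = -1, 5.
For λ=-1: (A-λI) row 1 is [6, 0], so an eigenvector is (0, 1).
For λ=5: (A-λI) row 2 is [-18, -6], so an eigenvector is (-1, 3).
General solution: C_1e^(-t)(0,1) + C_2e^(5t)(-1,3).

u(t) = -C_2e^(5t), v(t) = C_1e^(-t) + 3C_2e^(5t)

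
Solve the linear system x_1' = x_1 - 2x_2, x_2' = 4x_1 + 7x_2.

Coefficient matrix A = [[1, -2], [4, 7]].
Characteristic polynomial det(A - λI) = λ^2 - 8λ + 15 = 0.
Eigenvalues λ = 3, 5.
For λ=3: (A-λI) row 1 is [-2, -2], so an eigenvector is (1, -1).
For λ=5: (A-λI) row 1 is [-4, -2], so an eigenvector is (-1, 2).
General solution: K_1e^(3t)(1,-1) + K_2e^(5t)(-1,2).

x_1(t) = K_1e^(3t) - K_2e^(5t), x_2(t) = -K_1e^(3t) + 2K_2e^(5t)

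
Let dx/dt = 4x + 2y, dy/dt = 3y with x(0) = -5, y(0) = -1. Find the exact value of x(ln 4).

A = [[4,2],[0,3]]; eigenvalues λ = 4, 3.
Eigenvectors: (1,0) for λ=4, (-2,1) for λ=3.
From the initial condition, c_1 = -7, c_2 = -1.
x(ln 4) = (-7)(4^4)(1) + (-1)(4^3)(-2) = -1664.

-1664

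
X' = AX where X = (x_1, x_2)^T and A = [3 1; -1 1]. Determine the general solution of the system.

x_1(t) = -c_1e^(2t) - c_2te^(2t) - 2c_2e^(2t), x_2(t) = c_1e^(2t) + c_2te^(2t) + c_2e^(2t)

Coefficient matrix A = [[3, 1], [-1, 1]].
Characteristic polynomial det(A - λI) = λ^2 - 4λ + 4 = 0.
Single eigenvalue λ = 2 with algebraic multiplicity 2.
Eigenvector v = (-1,1); generalized eigenvector w with (A-λI)w=v is (-2,1).
General solution: e^(2t)[c_1·v + c_2·(t·v + w)].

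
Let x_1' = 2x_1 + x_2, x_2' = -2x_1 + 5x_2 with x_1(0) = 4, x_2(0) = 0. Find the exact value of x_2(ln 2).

-64

A = [[2,1],[-2,5]]; eigenvalues λ = 3, 4.
Eigenvectors: (1,1) for λ=3, (1,2) for λ=4.
From the initial condition, c_1 = 8, c_2 = -4.
x_2(ln 2) = (8)(2^3)(1) + (-4)(2^4)(2) = -64.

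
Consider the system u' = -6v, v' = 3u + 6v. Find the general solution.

u(t) = -C_1e^(3t)sin(3t) + C_1e^(3t)cos(3t) + C_2e^(3t)sin(3t) + C_2e^(3t)cos(3t), v(t) = C_1e^(3t)sin(3t) - C_2e^(3t)cos(3t)

Coefficient matrix A = [[0, -6], [3, 6]].
Characteristic polynomial det(A - λI) = λ^2 - 6λ + 18 = 0.
Eigenvalues λ = 3 ± 3i (complex conjugate pair).
For λ=3+3i: an eigenvector is (1,0) - i(-1,1) = (1 + i, 0 - i).
A real fundamental pair from Re and Im of e^((3+3i)t)v: X_1 = e^(3t)(cos(3t)·(1,0) + sin(3t)·(-1,1)), X_2 = e^(3t)(sin(3t)·(1,0) - cos(3t)·(-1,1)).
General solution: C_1X_1 + C_2X_2.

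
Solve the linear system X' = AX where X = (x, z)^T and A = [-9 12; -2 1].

Coefficient matrix A = [[-9, 12], [-2, 1]].
Characteristic polynomial det(A - λI) = λ^2 + 8λ + 15 = 0.
Eigenvalues λ = -3, -5.
For λ=-3: (A-λI) row 1 is [-6, 12], so an eigenvector is (-2, -1).
For λ=-5: (A-λI) row 1 is [-4, 12], so an eigenvector is (-3, -1).
General solution: K_1e^(-3t)(-2,-1) + K_2e^(-5t)(-3,-1).

x(t) = -2K_1e^(-3t) - 3K_2e^(-5t), z(t) = -K_1e^(-3t) - K_2e^(-5t)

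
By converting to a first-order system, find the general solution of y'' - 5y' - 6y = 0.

Let x_1 = y, x_2 = y'. Then x_1' = x_2 and x_2' = 6x_1 + 5x_2.
A = [[0,1],[6,5]]; det(A-λI) = λ^2 - 5λ - 6.
Eigenvalues λ = 6, -1 with eigenvectors (1,6), (1,-1).

y(t) = C_1e^(6t) + C_2e^(-t)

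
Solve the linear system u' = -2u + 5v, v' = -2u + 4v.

Coefficient matrix A = [[-2, 5], [-2, 4]].
Characteristic polynomial det(A - λI) = λ^2 - 2λ + 2 = 0.
Eigenvalues λ = 1 ± i (complex conjugate pair).
For λ=1+i: an eigenvector is (1,1) - i(2,1) = (1 - 2i, 1 - i).
A real fundamental pair from Re and Im of e^((1+i)t)v: X_1 = e^(t)(cos(t)·(1,1) + sin(t)·(2,1)), X_2 = e^(t)(sin(t)·(1,1) - cos(t)·(2,1)).
General solution: K_1X_1 + K_2X_2.

u(t) = 2K_1e^(t)sin(t) + K_1e^(t)cos(t) + K_2e^(t)sin(t) - 2K_2e^(t)cos(t), v(t) = K_1e^(t)sin(t) + K_1e^(t)cos(t) + K_2e^(t)sin(t) - K_2e^(t)cos(t)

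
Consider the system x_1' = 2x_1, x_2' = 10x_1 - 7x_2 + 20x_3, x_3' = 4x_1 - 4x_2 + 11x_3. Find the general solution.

x_1(t) = c_1e^(2t), x_2(t) = 10c_1e^(2t) + 5c_2e^(t) + 2c_3e^(3t), x_3(t) = 4c_1e^(2t) + 2c_2e^(t) + c_3e^(3t)

Coefficient matrix A = [[2, 0, 0], [10, -7, 20], [4, -4, 11]].
det(A - λI) = 0 gives eigenvalues λ = 2, 1, 3.
For λ=2: eigenvector (1,10,4).
For λ=1: eigenvector (0,5,2).
For λ=3: eigenvector (0,2,1).
General solution: c_1e^(2t)(1,10,4) + c_2e^(t)(0,5,2) + c_3e^(3t)(0,2,1).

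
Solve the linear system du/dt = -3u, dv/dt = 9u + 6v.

Coefficient matrix A = [[-3, 0], [9, 6]].
Characteristic polynomial det(A - λI) = λ^2 - 3λ - 18 = 0.
Eigenvalues λ = 6, -3.
For λ=6: (A-λI) row 1 is [-9, 0], so an eigenvector is (0, -1).
For λ=-3: (A-λI) row 2 is [9, 9], so an eigenvector is (1, -1).
General solution: c_1e^(6t)(0,-1) + c_2e^(-3t)(1,-1).

u(t) = c_2e^(-3t), v(t) = -c_1e^(6t) - c_2e^(-3t)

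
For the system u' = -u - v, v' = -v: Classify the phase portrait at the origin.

A = [[-1,-1],[0,-1]]; det(A-λI) = λ^2 + 2λ + 1.
repeated λ = -1 with a single eigenvector.

stable improper node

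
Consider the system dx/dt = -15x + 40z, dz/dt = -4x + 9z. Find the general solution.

x(t) = -3c_1e^(-3t)sin(4t) + c_1e^(-3t)cos(4t) + c_2e^(-3t)sin(4t) + 3c_2e^(-3t)cos(4t), z(t) = -c_1e^(-3t)sin(4t) + c_2e^(-3t)cos(4t)

Coefficient matrix A = [[-15, 40], [-4, 9]].
Characteristic polynomial det(A - λI) = λ^2 + 6λ + 25 = 0.
Eigenvalues λ = -3 ± 4i (complex conjugate pair).
For λ=-3+4i: an eigenvector is (1,0) - i(-3,-1) = (1 + 3i, 0 + i).
A real fundamental pair from Re and Im of e^((-3+4i)t)v: X_1 = e^(-3t)(cos(4t)·(1,0) + sin(4t)·(-3,-1)), X_2 = e^(-3t)(sin(4t)·(1,0) - cos(4t)·(-3,-1)).
General solution: c_1X_1 + c_2X_2.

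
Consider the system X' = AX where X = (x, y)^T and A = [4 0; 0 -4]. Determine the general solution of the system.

x(t) = C_2e^(4t), y(t) = -C_1e^(-4t)

Coefficient matrix A = [[4, 0], [0, -4]].
Characteristic polynomial det(A - λI) = λ^2 - 16 = 0.
Eigenvalues λ = -4, 4.
For λ=-4: (A-λI) row 1 is [8, 0], so an eigenvector is (0, -1).
For λ=4: (A-λI) row 2 is [0, -8], so an eigenvector is (1, 0).
General solution: C_1e^(-4t)(0,-1) + C_2e^(4t)(1,0).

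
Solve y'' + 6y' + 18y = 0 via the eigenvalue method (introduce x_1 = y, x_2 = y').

Let x_1 = y, x_2 = y'. Then x_1' = x_2 and x_2' = -18x_1 - 6x_2.
A = [[0,1],[-18,-6]]; det(A-λI) = λ^2 + 6λ + 18.
Eigenvalues λ = -3 ± 3i.

y(t) = c_1e^(-3t)cos(3t) + c_2e^(-3t)sin(3t)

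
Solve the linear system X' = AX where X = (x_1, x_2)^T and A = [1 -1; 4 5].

Coefficient matrix A = [[1, -1], [4, 5]].
Characteristic polynomial det(A - λI) = λ^2 - 6λ + 9 = 0.
Single eigenvalue λ = 3 with algebraic multiplicity 2.
Eigenvector v = (-1,2); generalized eigenvector w with (A-λI)w=v is (2,-3).
General solution: e^(3t)[C_1·v + C_2·(t·v + w)].

x_1(t) = -C_1e^(3t) - C_2te^(3t) + 2C_2e^(3t), x_2(t) = 2C_1e^(3t) + 2C_2te^(3t) - 3C_2e^(3t)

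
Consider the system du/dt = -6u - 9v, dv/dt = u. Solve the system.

Coefficient matrix A = [[-6, -9], [1, 0]].
Characteristic polynomial det(A - λI) = λ^2 + 6λ + 9 = 0.
Single eigenvalue λ = -3 with algebraic multiplicity 2.
Eigenvector v = (3,-1); generalized eigenvector w with (A-λI)w=v is (2,-1).
General solution: e^(-3t)[c_1·v + c_2·(t·v + w)].

u(t) = 3c_1e^(-3t) + 3c_2te^(-3t) + 2c_2e^(-3t), v(t) = -c_1e^(-3t) - c_2te^(-3t) - c_2e^(-3t)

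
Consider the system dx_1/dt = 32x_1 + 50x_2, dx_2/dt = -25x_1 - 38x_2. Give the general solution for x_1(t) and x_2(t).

x_1(t) = c_1e^(-3t)sin(5t) + 3c_1e^(-3t)cos(5t) + 3c_2e^(-3t)sin(5t) - c_2e^(-3t)cos(5t), x_2(t) = -c_1e^(-3t)sin(5t) - 2c_1e^(-3t)cos(5t) - 2c_2e^(-3t)sin(5t) + c_2e^(-3t)cos(5t)

Coefficient matrix A = [[32, 50], [-25, -38]].
Characteristic polynomial det(A - λI) = λ^2 + 6λ + 34 = 0.
Eigenvalues λ = -3 ± 5i (complex conjugate pair).
For λ=-3+5i: an eigenvector is (3,-2) - i(1,-1) = (3 - i, -2 + i).
A real fundamental pair from Re and Im of e^((-3+5i)t)v: X_1 = e^(-3t)(cos(5t)·(3,-2) + sin(5t)·(1,-1)), X_2 = e^(-3t)(sin(5t)·(3,-2) - cos(5t)·(1,-1)).
General solution: c_1X_1 + c_2X_2.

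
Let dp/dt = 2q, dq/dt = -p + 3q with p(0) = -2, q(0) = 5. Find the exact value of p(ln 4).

A = [[0,2],[-1,3]]; eigenvalues λ = 1, 2.
Eigenvectors: (-2,-1) for λ=1, (1,1) for λ=2.
From the initial condition, c_1 = 7, c_2 = 12.
p(ln 4) = (7)(4^1)(-2) + (12)(4^2)(1) = 136.

136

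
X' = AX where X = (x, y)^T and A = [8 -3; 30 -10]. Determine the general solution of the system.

x(t) = -C_1e^(-t)sin(3t) + C_2e^(-t)cos(3t), y(t) = -3C_1e^(-t)sin(3t) + C_1e^(-t)cos(3t) + C_2e^(-t)sin(3t) + 3C_2e^(-t)cos(3t)

Coefficient matrix A = [[8, -3], [30, -10]].
Characteristic polynomial det(A - λI) = λ^2 + 2λ + 10 = 0.
Eigenvalues λ = -1 ± 3i (complex conjugate pair).
For λ=-1+3i: an eigenvector is (0,1) - i(-1,-3) = (0 + i, 1 + 3i).
A real fundamental pair from Re and Im of e^((-1+3i)t)v: X_1 = e^(-t)(cos(3t)·(0,1) + sin(3t)·(-1,-3)), X_2 = e^(-t)(sin(3t)·(0,1) - cos(3t)·(-1,-3)).
General solution: C_1X_1 + C_2X_2.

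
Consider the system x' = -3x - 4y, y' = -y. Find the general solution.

Coefficient matrix A = [[-3, -4], [0, -1]].
Characteristic polynomial det(A - λI) = λ^2 + 4λ + 3 = 0.
Eigenvalues λ = -3, -1.
For λ=-3: (A-λI) row 1 is [0, -4], so an eigenvector is (-1, 0).
For λ=-1: (A-λI) row 1 is [-2, -4], so an eigenvector is (2, -1).
General solution: K_1e^(-3t)(-1,0) + K_2e^(-t)(2,-1).

x(t) = -K_1e^(-3t) + 2K_2e^(-t), y(t) = -K_2e^(-t)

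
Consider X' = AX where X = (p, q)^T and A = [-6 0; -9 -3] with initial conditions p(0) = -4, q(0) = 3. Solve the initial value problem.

Coefficient matrix A = [[-6, 0], [-9, -3]].
Characteristic polynomial det(A - λI) = λ^2 + 9λ + 18 = 0.
Eigenvalues λ = -3, -6.
For λ=-3: (A-λI) row 1 is [-3, 0], so an eigenvector is (0, -1).
For λ=-6: (A-λI) row 2 is [-9, 3], so an eigenvector is (1, 3).
General solution: c_1e^(-3t)(0,-1) + c_2e^(-6t)(1,3).
Applying p(0)=-4, q(0)=3 gives c_1=-15, c_2=-4.

p(t) = -4e^(-6t), q(t) = 15e^(-3t) - 12e^(-6t)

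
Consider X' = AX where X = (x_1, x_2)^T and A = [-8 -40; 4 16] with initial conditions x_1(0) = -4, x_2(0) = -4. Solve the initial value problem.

Coefficient matrix A = [[-8, -40], [4, 16]].
Characteristic polynomial det(A - λI) = λ^2 - 8λ + 32 = 0.
Eigenvalues λ = 4 ± 4i (complex conjugate pair).
For λ=4+4i: an eigenvector is (-3,1) - i(-1,0) = (-3 + i, 1).
A real fundamental pair from Re and Im of e^((4+4i)t)v: X_1 = e^(4t)(cos(4t)·(-3,1) + sin(4t)·(-1,0)), X_2 = e^(4t)(sin(4t)·(-3,1) - cos(4t)·(-1,0)).
General solution: c_1X_1 + c_2X_2.
Applying x_1(0)=-4, x_2(0)=-4 gives c_1=-4, c_2=-16.

x_1(t) = 52e^(4t)sin(4t) - 4e^(4t)cos(4t), x_2(t) = -16e^(4t)sin(4t) - 4e^(4t)cos(4t)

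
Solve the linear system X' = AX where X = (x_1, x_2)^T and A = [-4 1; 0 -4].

x_1(t) = -K_1e^(-4t) - K_2te^(-4t) - 3K_2e^(-4t), x_2(t) = -K_2e^(-4t)

Coefficient matrix A = [[-4, 1], [0, -4]].
Characteristic polynomial det(A - λI) = λ^2 + 8λ + 16 = 0.
Single eigenvalue λ = -4 with algebraic multiplicity 2.
Eigenvector v = (-1,0); generalized eigenvector w with (A-λI)w=v is (-3,-1).
General solution: e^(-4t)[K_1·v + K_2·(t·v + w)].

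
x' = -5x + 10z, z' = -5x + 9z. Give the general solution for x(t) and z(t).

x(t) = -C_1e^(2t)sin(t) + 3C_1e^(2t)cos(t) + 3C_2e^(2t)sin(t) + C_2e^(2t)cos(t), z(t) = -C_1e^(2t)sin(t) + 2C_1e^(2t)cos(t) + 2C_2e^(2t)sin(t) + C_2e^(2t)cos(t)

Coefficient matrix A = [[-5, 10], [-5, 9]].
Characteristic polynomial det(A - λI) = λ^2 - 4λ + 5 = 0.
Eigenvalues λ = 2 ± i (complex conjugate pair).
For λ=2+i: an eigenvector is (3,2) - i(-1,-1) = (3 + i, 2 + i).
A real fundamental pair from Re and Im of e^((2+i)t)v: X_1 = e^(2t)(cos(t)·(3,2) + sin(t)·(-1,-1)), X_2 = e^(2t)(sin(t)·(3,2) - cos(t)·(-1,-1)).
General solution: C_1X_1 + C_2X_2.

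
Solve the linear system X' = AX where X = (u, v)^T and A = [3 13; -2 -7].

Coefficient matrix A = [[3, 13], [-2, -7]].
Characteristic polynomial det(A - λI) = λ^2 + 4λ + 5 = 0.
Eigenvalues λ = -2 ± i (complex conjugate pair).
For λ=-2+i: an eigenvector is (3,-1) - i(2,-1) = (3 - 2i, -1 + i).
A real fundamental pair from Re and Im of e^((-2+i)t)v: X_1 = e^(-2t)(cos(t)·(3,-1) + sin(t)·(2,-1)), X_2 = e^(-2t)(sin(t)·(3,-1) - cos(t)·(2,-1)).
General solution: c_1X_1 + c_2X_2.

u(t) = 2c_1e^(-2t)sin(t) + 3c_1e^(-2t)cos(t) + 3c_2e^(-2t)sin(t) - 2c_2e^(-2t)cos(t), v(t) = -c_1e^(-2t)sin(t) - c_1e^(-2t)cos(t) - c_2e^(-2t)sin(t) + c_2e^(-2t)cos(t)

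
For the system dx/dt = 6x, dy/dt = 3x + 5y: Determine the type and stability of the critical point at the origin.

unstable node

A = [[6,0],[3,5]]; det(A-λI) = λ^2 - 11λ + 30.
λ = 5, 6: both positive.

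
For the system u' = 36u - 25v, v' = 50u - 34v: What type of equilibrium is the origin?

A = [[36,-25],[50,-34]]; det(A-λI) = λ^2 - 2λ + 26.
λ = 1 ± 5i: positive real part.

unstable spiral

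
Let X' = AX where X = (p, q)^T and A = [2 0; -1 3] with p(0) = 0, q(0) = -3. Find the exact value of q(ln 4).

A = [[2,0],[-1,3]]; eigenvalues λ = 2, 3.
Eigenvectors: (1,1) for λ=2, (0,-1) for λ=3.
From the initial condition, c_1 = 0, c_2 = 3.
q(ln 4) = (0)(4^2)(1) + (3)(4^3)(-1) = -192.

-192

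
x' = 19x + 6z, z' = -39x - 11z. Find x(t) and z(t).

x(t) = -C_1e^(4t)sin(3t) - C_1e^(4t)cos(3t) - C_2e^(4t)sin(3t) + C_2e^(4t)cos(3t), z(t) = 3C_1e^(4t)sin(3t) + 2C_1e^(4t)cos(3t) + 2C_2e^(4t)sin(3t) - 3C_2e^(4t)cos(3t)

Coefficient matrix A = [[19, 6], [-39, -11]].
Characteristic polynomial det(A - λI) = λ^2 - 8λ + 25 = 0.
Eigenvalues λ = 4 ± 3i (complex conjugate pair).
For λ=4+3i: an eigenvector is (-1,2) - i(-1,3) = (-1 + i, 2 - 3i).
A real fundamental pair from Re and Im of e^((4+3i)t)v: X_1 = e^(4t)(cos(3t)·(-1,2) + sin(3t)·(-1,3)), X_2 = e^(4t)(sin(3t)·(-1,2) - cos(3t)·(-1,3)).
General solution: C_1X_1 + C_2X_2.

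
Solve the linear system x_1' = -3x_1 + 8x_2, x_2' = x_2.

x_1(t) = -C_1e^(-3t) + 2C_2e^(t), x_2(t) = C_2e^(t)

Coefficient matrix A = [[-3, 8], [0, 1]].
Characteristic polynomial det(A - λI) = λ^2 + 2λ - 3 = 0.
Eigenvalues λ = -3, 1.
For λ=-3: (A-λI) row 1 is [0, 8], so an eigenvector is (-1, 0).
For λ=1: (A-λI) row 1 is [-4, 8], so an eigenvector is (2, 1).
General solution: C_1e^(-3t)(-1,0) + C_2e^(t)(2,1).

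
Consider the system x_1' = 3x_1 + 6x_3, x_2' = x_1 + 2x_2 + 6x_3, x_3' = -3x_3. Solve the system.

x_1(t) = C_1e^(3t) - C_3e^(-3t), x_2(t) = C_1e^(3t) + C_2e^(2t) - C_3e^(-3t), x_3(t) = C_3e^(-3t)

Coefficient matrix A = [[3, 0, 6], [1, 2, 6], [0, 0, -3]].
det(A - λI) = 0 gives eigenvalues λ = 3, 2, -3.
For λ=3: eigenvector (1,1,0).
For λ=2: eigenvector (0,1,0).
For λ=-3: eigenvector (-1,-1,1).
General solution: C_1e^(3t)(1,1,0) + C_2e^(2t)(0,1,0) + C_3e^(-3t)(-1,-1,1).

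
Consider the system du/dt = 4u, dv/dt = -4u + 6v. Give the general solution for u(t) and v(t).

Coefficient matrix A = [[4, 0], [-4, 6]].
Characteristic polynomial det(A - λI) = λ^2 - 10λ + 24 = 0.
Eigenvalues λ = 6, 4.
For λ=6: (A-λI) row 1 is [-2, 0], so an eigenvector is (0, 1).
For λ=4: (A-λI) row 2 is [-4, 2], so an eigenvector is (-1, -2).
General solution: c_1e^(6t)(0,1) + c_2e^(4t)(-1,-2).

u(t) = -c_2e^(4t), v(t) = c_1e^(6t) - 2c_2e^(4t)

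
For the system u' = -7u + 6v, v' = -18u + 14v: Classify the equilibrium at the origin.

A = [[-7,6],[-18,14]]; det(A-λI) = λ^2 - 7λ + 10.
λ = 5, 2: both positive.

unstable node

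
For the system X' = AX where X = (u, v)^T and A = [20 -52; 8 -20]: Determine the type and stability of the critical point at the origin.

center

A = [[20,-52],[8,-20]]; det(A-λI) = λ^2 + 16.
λ = 0 ± 4i: zero real part.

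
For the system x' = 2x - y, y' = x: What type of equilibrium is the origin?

A = [[2,-1],[1,0]]; det(A-λI) = λ^2 - 2λ + 1.
repeated λ = 1 with a single eigenvector.

unstable improper node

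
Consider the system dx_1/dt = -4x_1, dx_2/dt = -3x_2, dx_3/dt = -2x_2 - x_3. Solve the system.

Coefficient matrix A = [[-4, 0, 0], [0, -3, 0], [0, -2, -1]].
det(A - λI) = 0 gives eigenvalues λ = -1, -3, -4.
For λ=-1: eigenvector (0,0,1).
For λ=-3: eigenvector (0,1,1).
For λ=-4: eigenvector (1,0,0).
General solution: C_1e^(-t)(0,0,1) + C_2e^(-3t)(0,1,1) + C_3e^(-4t)(1,0,0).

x_1(t) = C_3e^(-4t), x_2(t) = C_2e^(-3t), x_3(t) = C_1e^(-t) + C_2e^(-3t)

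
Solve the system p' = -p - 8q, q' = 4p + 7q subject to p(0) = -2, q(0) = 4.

p(t) = -6e^(3t)sin(4t) - 2e^(3t)cos(4t), q(t) = 2e^(3t)sin(4t) + 4e^(3t)cos(4t)

Coefficient matrix A = [[-1, -8], [4, 7]].
Characteristic polynomial det(A - λI) = λ^2 - 6λ + 25 = 0.
Eigenvalues λ = 3 ± 4i (complex conjugate pair).
For λ=3+4i: an eigenvector is (-1,1) - i(-1,0) = (-1 + i, 1).
A real fundamental pair from Re and Im of e^((3+4i)t)v: X_1 = e^(3t)(cos(4t)·(-1,1) + sin(4t)·(-1,0)), X_2 = e^(3t)(sin(4t)·(-1,1) - cos(4t)·(-1,0)).
General solution: c_1X_1 + c_2X_2.
Applying p(0)=-2, q(0)=4 gives c_1=4, c_2=2.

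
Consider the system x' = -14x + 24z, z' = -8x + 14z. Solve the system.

x(t) = -2C_1e^(-2t) + 3C_2e^(2t), z(t) = -C_1e^(-2t) + 2C_2e^(2t)

Coefficient matrix A = [[-14, 24], [-8, 14]].
Characteristic polynomial det(A - λI) = λ^2 - 4 = 0.
Eigenvalues λ = -2, 2.
For λ=-2: (A-λI) row 1 is [-12, 24], so an eigenvector is (-2, -1).
For λ=2: (A-λI) row 1 is [-16, 24], so an eigenvector is (3, 2).
General solution: C_1e^(-2t)(-2,-1) + C_2e^(2t)(3,2).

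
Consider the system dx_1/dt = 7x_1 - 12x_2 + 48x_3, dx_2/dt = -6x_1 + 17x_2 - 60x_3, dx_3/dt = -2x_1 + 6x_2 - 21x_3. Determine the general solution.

x_1(t) = -6K_1e^(-t) - 2K_2e^(t) + 3K_3e^(3t), x_2(t) = 8K_1e^(-t) + 3K_2e^(t) - 3K_3e^(3t), x_3(t) = 3K_1e^(-t) + K_2e^(t) - K_3e^(3t)

Coefficient matrix A = [[7, -12, 48], [-6, 17, -60], [-2, 6, -21]].
det(A - λI) = 0 gives eigenvalues λ = -1, 1, 3.
For λ=-1: eigenvector (-6,8,3).
For λ=1: eigenvector (-2,3,1).
For λ=3: eigenvector (3,-3,-1).
General solution: K_1e^(-t)(-6,8,3) + K_2e^(t)(-2,3,1) + K_3e^(3t)(3,-3,-1).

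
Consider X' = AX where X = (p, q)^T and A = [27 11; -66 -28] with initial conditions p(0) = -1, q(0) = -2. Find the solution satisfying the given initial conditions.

p(t) = -5e^(5t) + 4e^(-6t), q(t) = 10e^(5t) - 12e^(-6t)

Coefficient matrix A = [[27, 11], [-66, -28]].
Characteristic polynomial det(A - λI) = λ^2 + λ - 30 = 0.
Eigenvalues λ = 5, -6.
For λ=5: (A-λI) row 1 is [22, 11], so an eigenvector is (-1, 2).
For λ=-6: (A-λI) row 1 is [33, 11], so an eigenvector is (1, -3).
General solution: c_1e^(5t)(-1,2) + c_2e^(-6t)(1,-3).
Applying p(0)=-1, q(0)=-2 gives c_1=5, c_2=4.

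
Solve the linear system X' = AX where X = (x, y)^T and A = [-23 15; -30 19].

x(t) = c_1e^(-2t)sin(3t) + 2c_1e^(-2t)cos(3t) + 2c_2e^(-2t)sin(3t) - c_2e^(-2t)cos(3t), y(t) = c_1e^(-2t)sin(3t) + 3c_1e^(-2t)cos(3t) + 3c_2e^(-2t)sin(3t) - c_2e^(-2t)cos(3t)

Coefficient matrix A = [[-23, 15], [-30, 19]].
Characteristic polynomial det(A - λI) = λ^2 + 4λ + 13 = 0.
Eigenvalues λ = -2 ± 3i (complex conjugate pair).
For λ=-2+3i: an eigenvector is (2,3) - i(1,1) = (2 - i, 3 - i).
A real fundamental pair from Re and Im of e^((-2+3i)t)v: X_1 = e^(-2t)(cos(3t)·(2,3) + sin(3t)·(1,1)), X_2 = e^(-2t)(sin(3t)·(2,3) - cos(3t)·(1,1)).
General solution: c_1X_1 + c_2X_2.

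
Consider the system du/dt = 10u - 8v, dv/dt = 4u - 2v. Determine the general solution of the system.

u(t) = -c_1e^(2t) + 2c_2e^(6t), v(t) = -c_1e^(2t) + c_2e^(6t)

Coefficient matrix A = [[10, -8], [4, -2]].
Characteristic polynomial det(A - λI) = λ^2 - 8λ + 12 = 0.
Eigenvalues λ = 2, 6.
For λ=2: (A-λI) row 1 is [8, -8], so an eigenvector is (-1, -1).
For λ=6: (A-λI) row 1 is [4, -8], so an eigenvector is (2, 1).
General solution: c_1e^(2t)(-1,-1) + c_2e^(6t)(2,1).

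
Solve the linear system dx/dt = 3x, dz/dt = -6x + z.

Coefficient matrix A = [[3, 0], [-6, 1]].
Characteristic polynomial det(A - λI) = λ^2 - 4λ + 3 = 0.
Eigenvalues λ = 1, 3.
For λ=1: (A-λI) row 1 is [2, 0], so an eigenvector is (0, 1).
For λ=3: (A-λI) row 2 is [-6, -2], so an eigenvector is (1, -3).
General solution: c_1e^(t)(0,1) + c_2e^(3t)(1,-3).

x(t) = c_2e^(3t), z(t) = c_1e^(t) - 3c_2e^(3t)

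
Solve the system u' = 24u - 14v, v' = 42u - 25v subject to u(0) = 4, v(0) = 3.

Coefficient matrix A = [[24, -14], [42, -25]].
Characteristic polynomial det(A - λI) = λ^2 + λ - 12 = 0.
Eigenvalues λ = -4, 3.
For λ=-4: (A-λI) row 1 is [28, -14], so an eigenvector is (-1, -2).
For λ=3: (A-λI) row 1 is [21, -14], so an eigenvector is (-2, -3).
General solution: C_1e^(-4t)(-1,-2) + C_2e^(3t)(-2,-3).
Applying u(0)=4, v(0)=3 gives C_1=6, C_2=-5.

u(t) = 10e^(3t) - 6e^(-4t), v(t) = 15e^(3t) - 12e^(-4t)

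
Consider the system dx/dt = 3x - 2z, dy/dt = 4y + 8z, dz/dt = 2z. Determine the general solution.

Coefficient matrix A = [[3, 0, -2], [0, 4, 8], [0, 0, 2]].
det(A - λI) = 0 gives eigenvalues λ = 3, 4, 2.
For λ=3: eigenvector (1,0,0).
For λ=4: eigenvector (0,1,0).
For λ=2: eigenvector (2,-4,1).
General solution: K_1e^(3t)(1,0,0) + K_2e^(4t)(0,1,0) + K_3e^(2t)(2,-4,1).

x(t) = K_1e^(3t) + 2K_3e^(2t), y(t) = K_2e^(4t) - 4K_3e^(2t), z(t) = K_3e^(2t)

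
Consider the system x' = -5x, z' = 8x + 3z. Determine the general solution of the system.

Coefficient matrix A = [[-5, 0], [8, 3]].
Characteristic polynomial det(A - λI) = λ^2 + 2λ - 15 = 0.
Eigenvalues λ = -5, 3.
For λ=-5: (A-λI) row 2 is [8, 8], so an eigenvector is (-1, 1).
For λ=3: (A-λI) row 1 is [-8, 0], so an eigenvector is (0, -1).
General solution: K_1e^(-5t)(-1,1) + K_2e^(3t)(0,-1).

x(t) = -K_1e^(-5t), z(t) = K_1e^(-5t) - K_2e^(3t)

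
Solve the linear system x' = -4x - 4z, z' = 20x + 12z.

x(t) = -C_1e^(4t)cos(4t) - C_2e^(4t)sin(4t), z(t) = -C_1e^(4t)sin(4t) + 2C_1e^(4t)cos(4t) + 2C_2e^(4t)sin(4t) + C_2e^(4t)cos(4t)

Coefficient matrix A = [[-4, -4], [20, 12]].
Characteristic polynomial det(A - λI) = λ^2 - 8λ + 32 = 0.
Eigenvalues λ = 4 ± 4i (complex conjugate pair).
For λ=4+4i: an eigenvector is (-1,2) - i(0,-1) = (-1, 2 + i).
A real fundamental pair from Re and Im of e^((4+4i)t)v: X_1 = e^(4t)(cos(4t)·(-1,2) + sin(4t)·(0,-1)), X_2 = e^(4t)(sin(4t)·(-1,2) - cos(4t)·(0,-1)).
General solution: C_1X_1 + C_2X_2.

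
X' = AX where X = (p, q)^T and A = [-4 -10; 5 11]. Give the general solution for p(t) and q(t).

p(t) = C_1e^(6t) - 2C_2e^(t), q(t) = -C_1e^(6t) + C_2e^(t)

Coefficient matrix A = [[-4, -10], [5, 11]].
Characteristic polynomial det(A - λI) = λ^2 - 7λ + 6 = 0.
Eigenvalues λ = 6, 1.
For λ=6: (A-λI) row 1 is [-10, -10], so an eigenvector is (1, -1).
For λ=1: (A-λI) row 1 is [-5, -10], so an eigenvector is (-2, 1).
General solution: C_1e^(6t)(1,-1) + C_2e^(t)(-2,1).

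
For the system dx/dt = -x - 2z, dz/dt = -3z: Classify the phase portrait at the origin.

stable node

A = [[-1,-2],[0,-3]]; det(A-λI) = λ^2 + 4λ + 3.
λ = -3, -1: both negative.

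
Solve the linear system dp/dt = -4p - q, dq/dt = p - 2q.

p(t) = C_1e^(-3t) + C_2te^(-3t) - 3C_2e^(-3t), q(t) = -C_1e^(-3t) - C_2te^(-3t) + 2C_2e^(-3t)

Coefficient matrix A = [[-4, -1], [1, -2]].
Characteristic polynomial det(A - λI) = λ^2 + 6λ + 9 = 0.
Single eigenvalue λ = -3 with algebraic multiplicity 2.
Eigenvector v = (1,-1); generalized eigenvector w with (A-λI)w=v is (-3,2).
General solution: e^(-3t)[C_1·v + C_2·(t·v + w)].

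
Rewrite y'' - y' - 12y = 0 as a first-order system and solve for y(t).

Let x_1 = y, x_2 = y'. Then x_1' = x_2 and x_2' = 12x_1 + x_2.
A = [[0,1],[12,1]]; det(A-λI) = λ^2 - λ - 12.
Eigenvalues λ = 4, -3 with eigenvectors (1,4), (1,-3).

y(t) = K_1e^(4t) + K_2e^(-3t)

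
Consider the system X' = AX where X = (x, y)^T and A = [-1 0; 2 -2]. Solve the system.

Coefficient matrix A = [[-1, 0], [2, -2]].
Characteristic polynomial det(A - λI) = λ^2 + 3λ + 2 = 0.
Eigenvalues λ = -1, -2.
For λ=-1: (A-λI) row 2 is [2, -1], so an eigenvector is (-1, -2).
For λ=-2: (A-λI) row 1 is [1, 0], so an eigenvector is (0, 1).
General solution: K_1e^(-t)(-1,-2) + K_2e^(-2t)(0,1).

x(t) = -K_1e^(-t), y(t) = -2K_1e^(-t) + K_2e^(-2t)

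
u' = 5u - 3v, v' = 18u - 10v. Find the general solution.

u(t) = C_1e^(-t) + C_2e^(-4t), v(t) = 2C_1e^(-t) + 3C_2e^(-4t)

Coefficient matrix A = [[5, -3], [18, -10]].
Characteristic polynomial det(A - λI) = λ^2 + 5λ + 4 = 0.
Eigenvalues λ = -1, -4.
For λ=-1: (A-λI) row 1 is [6, -3], so an eigenvector is (1, 2).
For λ=-4: (A-λI) row 1 is [9, -3], so an eigenvector is (1, 3).
General solution: C_1e^(-t)(1,2) + C_2e^(-4t)(1,3).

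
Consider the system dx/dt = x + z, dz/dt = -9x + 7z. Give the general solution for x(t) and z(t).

x(t) = -c_1e^(4t) - c_2te^(4t) + c_2e^(4t), z(t) = -3c_1e^(4t) - 3c_2te^(4t) + 2c_2e^(4t)

Coefficient matrix A = [[1, 1], [-9, 7]].
Characteristic polynomial det(A - λI) = λ^2 - 8λ + 16 = 0.
Single eigenvalue λ = 4 with algebraic multiplicity 2.
Eigenvector v = (-1,-3); generalized eigenvector w with (A-λI)w=v is (1,2).
General solution: e^(4t)[c_1·v + c_2·(t·v + w)].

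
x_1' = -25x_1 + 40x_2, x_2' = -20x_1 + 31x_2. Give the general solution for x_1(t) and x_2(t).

Coefficient matrix A = [[-25, 40], [-20, 31]].
Characteristic polynomial det(A - λI) = λ^2 - 6λ + 25 = 0.
Eigenvalues λ = 3 ± 4i (complex conjugate pair).
For λ=3+4i: an eigenvector is (1,1) - i(3,2) = (1 - 3i, 1 - 2i).
A real fundamental pair from Re and Im of e^((3+4i)t)v: X_1 = e^(3t)(cos(4t)·(1,1) + sin(4t)·(3,2)), X_2 = e^(3t)(sin(4t)·(1,1) - cos(4t)·(3,2)).
General solution: K_1X_1 + K_2X_2.

x_1(t) = 3K_1e^(3t)sin(4t) + K_1e^(3t)cos(4t) + K_2e^(3t)sin(4t) - 3K_2e^(3t)cos(4t), x_2(t) = 2K_1e^(3t)sin(4t) + K_1e^(3t)cos(4t) + K_2e^(3t)sin(4t) - 2K_2e^(3t)cos(4t)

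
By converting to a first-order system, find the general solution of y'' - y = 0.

y(t) = c_1e^(-t) + c_2e^(t)

Let x_1 = y, x_2 = y'. Then x_1' = x_2 and x_2' = x_1.
A = [[0,1],[1,0]]; det(A-λI) = λ^2 - 1.
Eigenvalues λ = -1, 1 with eigenvectors (1,-1), (1,1).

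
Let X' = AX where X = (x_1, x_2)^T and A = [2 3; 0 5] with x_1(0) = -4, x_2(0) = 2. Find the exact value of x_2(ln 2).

64

A = [[2,3],[0,5]]; eigenvalues λ = 5, 2.
Eigenvectors: (1,1) for λ=5, (-1,0) for λ=2.
From the initial condition, c_1 = 2, c_2 = 6.
x_2(ln 2) = (2)(2^5)(1) + (6)(2^2)(0) = 64.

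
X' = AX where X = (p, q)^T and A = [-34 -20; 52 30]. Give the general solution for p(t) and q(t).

p(t) = -2C_1e^(-2t)sin(4t) - C_1e^(-2t)cos(4t) - C_2e^(-2t)sin(4t) + 2C_2e^(-2t)cos(4t), q(t) = 3C_1e^(-2t)sin(4t) + 2C_1e^(-2t)cos(4t) + 2C_2e^(-2t)sin(4t) - 3C_2e^(-2t)cos(4t)

Coefficient matrix A = [[-34, -20], [52, 30]].
Characteristic polynomial det(A - λI) = λ^2 + 4λ + 20 = 0.
Eigenvalues λ = -2 ± 4i (complex conjugate pair).
For λ=-2+4i: an eigenvector is (-1,2) - i(-2,3) = (-1 + 2i, 2 - 3i).
A real fundamental pair from Re and Im of e^((-2+4i)t)v: X_1 = e^(-2t)(cos(4t)·(-1,2) + sin(4t)·(-2,3)), X_2 = e^(-2t)(sin(4t)·(-1,2) - cos(4t)·(-2,3)).
General solution: C_1X_1 + C_2X_2.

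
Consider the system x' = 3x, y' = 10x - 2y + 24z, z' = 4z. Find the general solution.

x(t) = c_3e^(3t), y(t) = 4c_1e^(4t) + c_2e^(-2t) + 2c_3e^(3t), z(t) = c_1e^(4t)

Coefficient matrix A = [[3, 0, 0], [10, -2, 24], [0, 0, 4]].
det(A - λI) = 0 gives eigenvalues λ = 4, -2, 3.
For λ=4: eigenvector (0,4,1).
For λ=-2: eigenvector (0,1,0).
For λ=3: eigenvector (1,2,0).
General solution: c_1e^(4t)(0,4,1) + c_2e^(-2t)(0,1,0) + c_3e^(3t)(1,2,0).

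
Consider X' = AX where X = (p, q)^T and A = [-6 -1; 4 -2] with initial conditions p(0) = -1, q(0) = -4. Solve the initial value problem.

Coefficient matrix A = [[-6, -1], [4, -2]].
Characteristic polynomial det(A - λI) = λ^2 + 8λ + 16 = 0.
Single eigenvalue λ = -4 with algebraic multiplicity 2.
Eigenvector v = (-1,2); generalized eigenvector w with (A-λI)w=v is (1,-1).
General solution: e^(-4t)[K_1·v + K_2·(t·v + w)].
Applying p(0)=-1, q(0)=-4 gives K_1=-5, K_2=-6.

p(t) = 6te^(-4t) - e^(-4t), q(t) = -12te^(-4t) - 4e^(-4t)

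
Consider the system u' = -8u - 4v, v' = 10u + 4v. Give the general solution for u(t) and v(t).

u(t) = -K_1e^(-2t)sin(2t) + K_1e^(-2t)cos(2t) + K_2e^(-2t)sin(2t) + K_2e^(-2t)cos(2t), v(t) = 2K_1e^(-2t)sin(2t) - K_1e^(-2t)cos(2t) - K_2e^(-2t)sin(2t) - 2K_2e^(-2t)cos(2t)

Coefficient matrix A = [[-8, -4], [10, 4]].
Characteristic polynomial det(A - λI) = λ^2 + 4λ + 8 = 0.
Eigenvalues λ = -2 ± 2i (complex conjugate pair).
For λ=-2+2i: an eigenvector is (1,-1) - i(-1,2) = (1 + i, -1 - 2i).
A real fundamental pair from Re and Im of e^((-2+2i)t)v: X_1 = e^(-2t)(cos(2t)·(1,-1) + sin(2t)·(-1,2)), X_2 = e^(-2t)(sin(2t)·(1,-1) - cos(2t)·(-1,2)).
General solution: K_1X_1 + K_2X_2.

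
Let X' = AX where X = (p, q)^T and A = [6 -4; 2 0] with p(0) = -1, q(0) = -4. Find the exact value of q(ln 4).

656

A = [[6,-4],[2,0]]; eigenvalues λ = 2, 4.
Eigenvectors: (1,1) for λ=2, (2,1) for λ=4.
From the initial condition, c_1 = -7, c_2 = 3.
q(ln 4) = (-7)(4^2)(1) + (3)(4^4)(1) = 656.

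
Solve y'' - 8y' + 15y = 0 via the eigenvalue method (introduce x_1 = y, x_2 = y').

y(t) = K_1e^(3t) + K_2e^(5t)

Let x_1 = y, x_2 = y'. Then x_1' = x_2 and x_2' = -15x_1 + 8x_2.
A = [[0,1],[-15,8]]; det(A-λI) = λ^2 - 8λ + 15.
Eigenvalues λ = 3, 5 with eigenvectors (1,3), (1,5).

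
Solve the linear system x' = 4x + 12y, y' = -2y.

Coefficient matrix A = [[4, 12], [0, -2]].
Characteristic polynomial det(A - λI) = λ^2 - 2λ - 8 = 0.
Eigenvalues λ = 4, -2.
For λ=4: (A-λI) row 1 is [0, 12], so an eigenvector is (1, 0).
For λ=-2: (A-λI) row 1 is [6, 12], so an eigenvector is (-2, 1).
General solution: c_1e^(4t)(1,0) + c_2e^(-2t)(-2,1).

x(t) = c_1e^(4t) - 2c_2e^(-2t), y(t) = c_2e^(-2t)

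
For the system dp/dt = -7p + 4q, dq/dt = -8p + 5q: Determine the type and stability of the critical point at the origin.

A = [[-7,4],[-8,5]]; det(A-λI) = λ^2 + 2λ - 3.
λ = 1, -3: opposite signs.

saddle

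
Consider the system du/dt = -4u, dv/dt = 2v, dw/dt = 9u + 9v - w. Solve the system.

Coefficient matrix A = [[-4, 0, 0], [0, 2, 0], [9, 9, -1]].
det(A - λI) = 0 gives eigenvalues λ = -4, 2, -1.
For λ=-4: eigenvector (1,0,-3).
For λ=2: eigenvector (0,1,3).
For λ=-1: eigenvector (0,0,1).
General solution: K_1e^(-4t)(1,0,-3) + K_2e^(2t)(0,1,3) + K_3e^(-t)(0,0,1).

u(t) = K_1e^(-4t), v(t) = K_2e^(2t), w(t) = -3K_1e^(-4t) + 3K_2e^(2t) + K_3e^(-t)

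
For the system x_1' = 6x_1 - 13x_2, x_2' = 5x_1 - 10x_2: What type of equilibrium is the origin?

A = [[6,-13],[5,-10]]; det(A-λI) = λ^2 + 4λ + 5.
λ = -2 ± i: negative real part.

stable spiral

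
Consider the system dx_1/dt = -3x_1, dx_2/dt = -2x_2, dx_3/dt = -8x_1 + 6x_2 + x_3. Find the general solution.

Coefficient matrix A = [[-3, 0, 0], [0, -2, 0], [-8, 6, 1]].
det(A - λI) = 0 gives eigenvalues λ = -3, -2, 1.
For λ=-3: eigenvector (1,0,2).
For λ=-2: eigenvector (0,1,-2).
For λ=1: eigenvector (0,0,1).
General solution: K_1e^(-3t)(1,0,2) + K_2e^(-2t)(0,1,-2) + K_3e^(t)(0,0,1).

x_1(t) = K_1e^(-3t), x_2(t) = K_2e^(-2t), x_3(t) = 2K_1e^(-3t) - 2K_2e^(-2t) + K_3e^(t)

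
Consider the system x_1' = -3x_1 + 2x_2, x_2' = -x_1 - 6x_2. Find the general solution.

x_1(t) = C_1e^(-5t) - 2C_2e^(-4t), x_2(t) = -C_1e^(-5t) + C_2e^(-4t)

Coefficient matrix A = [[-3, 2], [-1, -6]].
Characteristic polynomial det(A - λI) = λ^2 + 9λ + 20 = 0.
Eigenvalues λ = -5, -4.
For λ=-5: (A-λI) row 1 is [2, 2], so an eigenvector is (1, -1).
For λ=-4: (A-λI) row 1 is [1, 2], so an eigenvector is (-2, 1).
General solution: C_1e^(-5t)(1,-1) + C_2e^(-4t)(-2,1).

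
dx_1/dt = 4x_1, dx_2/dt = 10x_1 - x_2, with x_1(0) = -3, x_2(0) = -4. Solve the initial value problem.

x_1(t) = -3e^(4t), x_2(t) = -6e^(4t) + 2e^(-t)

Coefficient matrix A = [[4, 0], [10, -1]].
Characteristic polynomial det(A - λI) = λ^2 - 3λ - 4 = 0.
Eigenvalues λ = 4, -1.
For λ=4: (A-λI) row 2 is [10, -5], so an eigenvector is (1, 2).
For λ=-1: (A-λI) row 1 is [5, 0], so an eigenvector is (0, 1).
General solution: c_1e^(4t)(1,2) + c_2e^(-t)(0,1).
Applying x_1(0)=-3, x_2(0)=-4 gives c_1=-3, c_2=2.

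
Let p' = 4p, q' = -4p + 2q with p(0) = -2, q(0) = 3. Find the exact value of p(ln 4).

-512

A = [[4,0],[-4,2]]; eigenvalues λ = 4, 2.
Eigenvectors: (-1,2) for λ=4, (0,-1) for λ=2.
From the initial condition, c_1 = 2, c_2 = 1.
p(ln 4) = (2)(4^4)(-1) + (1)(4^2)(0) = -512.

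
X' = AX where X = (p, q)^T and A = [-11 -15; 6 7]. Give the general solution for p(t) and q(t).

Coefficient matrix A = [[-11, -15], [6, 7]].
Characteristic polynomial det(A - λI) = λ^2 + 4λ + 13 = 0.
Eigenvalues λ = -2 ± 3i (complex conjugate pair).
For λ=-2+3i: an eigenvector is (1,-1) - i(2,-1) = (1 - 2i, -1 + i).
A real fundamental pair from Re and Im of e^((-2+3i)t)v: X_1 = e^(-2t)(cos(3t)·(1,-1) + sin(3t)·(2,-1)), X_2 = e^(-2t)(sin(3t)·(1,-1) - cos(3t)·(2,-1)).
General solution: c_1X_1 + c_2X_2.

p(t) = 2c_1e^(-2t)sin(3t) + c_1e^(-2t)cos(3t) + c_2e^(-2t)sin(3t) - 2c_2e^(-2t)cos(3t), q(t) = -c_1e^(-2t)sin(3t) - c_1e^(-2t)cos(3t) - c_2e^(-2t)sin(3t) + c_2e^(-2t)cos(3t)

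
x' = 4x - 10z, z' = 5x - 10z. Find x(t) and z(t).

Coefficient matrix A = [[4, -10], [5, -10]].
Characteristic polynomial det(A - λI) = λ^2 + 6λ + 10 = 0.
Eigenvalues λ = -3 ± i (complex conjugate pair).
For λ=-3+i: an eigenvector is (1,1) - i(-3,-2) = (1 + 3i, 1 + 2i).
A real fundamental pair from Re and Im of e^((-3+i)t)v: X_1 = e^(-3t)(cos(t)·(1,1) + sin(t)·(-3,-2)), X_2 = e^(-3t)(sin(t)·(1,1) - cos(t)·(-3,-2)).
General solution: c_1X_1 + c_2X_2.

x(t) = -3c_1e^(-3t)sin(t) + c_1e^(-3t)cos(t) + c_2e^(-3t)sin(t) + 3c_2e^(-3t)cos(t), z(t) = -2c_1e^(-3t)sin(t) + c_1e^(-3t)cos(t) + c_2e^(-3t)sin(t) + 2c_2e^(-3t)cos(t)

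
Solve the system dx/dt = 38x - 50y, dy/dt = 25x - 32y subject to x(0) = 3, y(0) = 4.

x(t) = -19e^(3t)sin(5t) + 3e^(3t)cos(5t), y(t) = -13e^(3t)sin(5t) + 4e^(3t)cos(5t)

Coefficient matrix A = [[38, -50], [25, -32]].
Characteristic polynomial det(A - λI) = λ^2 - 6λ + 34 = 0.
Eigenvalues λ = 3 ± 5i (complex conjugate pair).
For λ=3+5i: an eigenvector is (-3,-2) - i(-1,-1) = (-3 + i, -2 + i).
A real fundamental pair from Re and Im of e^((3+5i)t)v: X_1 = e^(3t)(cos(5t)·(-3,-2) + sin(5t)·(-1,-1)), X_2 = e^(3t)(sin(5t)·(-3,-2) - cos(5t)·(-1,-1)).
General solution: c_1X_1 + c_2X_2.
Applying x(0)=3, y(0)=4 gives c_1=1, c_2=6.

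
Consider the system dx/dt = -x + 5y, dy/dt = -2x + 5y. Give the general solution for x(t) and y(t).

Coefficient matrix A = [[-1, 5], [-2, 5]].
Characteristic polynomial det(A - λI) = λ^2 - 4λ + 5 = 0.
Eigenvalues λ = 2 ± i (complex conjugate pair).
For λ=2+i: an eigenvector is (-1,-1) - i(-2,-1) = (-1 + 2i, -1 + i).
A real fundamental pair from Re and Im of e^((2+i)t)v: X_1 = e^(2t)(cos(t)·(-1,-1) + sin(t)·(-2,-1)), X_2 = e^(2t)(sin(t)·(-1,-1) - cos(t)·(-2,-1)).
General solution: K_1X_1 + K_2X_2.

x(t) = -2K_1e^(2t)sin(t) - K_1e^(2t)cos(t) - K_2e^(2t)sin(t) + 2K_2e^(2t)cos(t), y(t) = -K_1e^(2t)sin(t) - K_1e^(2t)cos(t) - K_2e^(2t)sin(t) + K_2e^(2t)cos(t)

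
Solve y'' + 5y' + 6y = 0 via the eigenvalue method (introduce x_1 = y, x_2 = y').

y(t) = C_1e^(-2t) + C_2e^(-3t)

Let x_1 = y, x_2 = y'. Then x_1' = x_2 and x_2' = -6x_1 - 5x_2.
A = [[0,1],[-6,-5]]; det(A-λI) = λ^2 + 5λ + 6.
Eigenvalues λ = -2, -3 with eigenvectors (1,-2), (1,-3).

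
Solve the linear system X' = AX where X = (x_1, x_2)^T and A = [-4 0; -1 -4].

Coefficient matrix A = [[-4, 0], [-1, -4]].
Characteristic polynomial det(A - λI) = λ^2 + 8λ + 16 = 0.
Single eigenvalue λ = -4 with algebraic multiplicity 2.
Eigenvector v = (0,-1); generalized eigenvector w with (A-λI)w=v is (1,-3).
General solution: e^(-4t)[C_1·v + C_2·(t·v + w)].

x_1(t) = C_2e^(-4t), x_2(t) = -C_1e^(-4t) - C_2te^(-4t) - 3C_2e^(-4t)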